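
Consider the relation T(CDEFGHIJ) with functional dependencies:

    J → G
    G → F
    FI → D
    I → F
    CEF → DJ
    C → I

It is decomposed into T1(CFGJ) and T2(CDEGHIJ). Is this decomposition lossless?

Common attributes: T1 ∩ T2 = {CGJ}.
Closure of {CGJ}: G → F applies, adding F; C → I applies, adding I; FI → D applies, adding D. So (CGJ)⁺ = {CDFGIJ}.
This closure contains every attribute of T1, so T1 ∩ T2 → T1. The join is lossless.

Yes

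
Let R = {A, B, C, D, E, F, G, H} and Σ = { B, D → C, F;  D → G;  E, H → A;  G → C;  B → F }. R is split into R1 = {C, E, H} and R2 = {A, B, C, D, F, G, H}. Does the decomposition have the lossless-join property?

Common attributes: R1 ∩ R2 = {C, H}.
No dependency enlarges {C, H}, so (C, H)⁺ = {C, H}.
The closure contains neither all of R1 = {C, E, H} nor all of R2 = {A, B, C, D, F, G, H}, so the common attributes are not a superkey of either fragment. The join is lossy.

No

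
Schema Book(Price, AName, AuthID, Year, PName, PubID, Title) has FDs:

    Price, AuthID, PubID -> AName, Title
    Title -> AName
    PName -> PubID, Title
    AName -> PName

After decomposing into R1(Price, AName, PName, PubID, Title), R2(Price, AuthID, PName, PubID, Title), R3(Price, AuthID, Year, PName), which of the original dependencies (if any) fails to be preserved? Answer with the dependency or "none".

none

Price, AuthID, PubID → AName, Title: restricted closure across fragments reaches AName, Title.
Title → AName lies within R1.
PName → PubID, Title lies within R1.
AName → PName lies within R1.
Every dependency is enforceable on the fragments, so the decomposition is dependency-preserving.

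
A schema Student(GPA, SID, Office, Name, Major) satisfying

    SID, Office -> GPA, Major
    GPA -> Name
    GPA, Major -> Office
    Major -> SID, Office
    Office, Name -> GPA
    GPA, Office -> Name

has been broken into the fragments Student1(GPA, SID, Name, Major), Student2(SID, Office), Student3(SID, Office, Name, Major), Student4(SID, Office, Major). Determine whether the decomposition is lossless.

Yes

Chase test. Columns are GPA, SID, Office, Name, Major; row i has aⱼ where attribute j ∈ Studenti, else bᵢⱼ.
Initial tableau (one row per fragment):
  row 1: a1 a2 b13 a4 a5
  row 2: b21 a2 a3 b24 b25
  row 3: b31 a2 a3 a4 a5
  row 4: b41 a2 a3 b44 a5
Rows 2 and 3 agree on SID, Office; apply SID, Office→GPA, Major and equate their GPA, Major entries.
Rows 2 and 4 agree on SID, Office; apply SID, Office→GPA, Major and equate their GPA, Major entries.
Rows 2 and 3 agree on GPA; apply GPA→Name and equate their Name entries.
Rows 2 and 4 agree on GPA; apply GPA→Name and equate their Name entries.
Rows 1 and 2 agree on Major; apply Major→SID, Office and equate their SID, Office entries.
Rows 1 and 2 agree on Office, Name; apply Office, Name→GPA and equate their GPA entries.
Row 1 is now all distinguished symbols — the join is lossless.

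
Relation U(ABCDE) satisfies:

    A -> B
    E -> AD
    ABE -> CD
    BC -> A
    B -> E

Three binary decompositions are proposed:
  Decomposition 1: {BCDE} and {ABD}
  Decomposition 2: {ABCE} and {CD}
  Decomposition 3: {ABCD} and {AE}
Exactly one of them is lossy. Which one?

Decomposition 1: common = {BD}, closure = {ABCDE} → lossless.
Decomposition 2: common = {C}, closure = {C} → lossy.
Decomposition 3: common = {A}, closure = {ABCDE} → lossless.

Decomposition 2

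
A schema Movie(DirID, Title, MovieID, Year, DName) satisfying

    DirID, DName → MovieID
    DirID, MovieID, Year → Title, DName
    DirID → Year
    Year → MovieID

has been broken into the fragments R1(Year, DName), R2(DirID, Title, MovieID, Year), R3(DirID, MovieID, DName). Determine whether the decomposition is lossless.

Yes

Chase test. Columns are DirID, Title, MovieID, Year, DName; row i has aⱼ where attribute j ∈ Ri, else bᵢⱼ.
Initial tableau (one row per fragment):
  row 1: b11 b12 b13 a4 a5
  row 2: a1 a2 a3 a4 b25
  row 3: a1 b32 a3 b34 a5
Rows 2 and 3 agree on DirID; apply DirID→Year and equate their Year entries.
Rows 1 and 2 agree on Year; apply Year→MovieID and equate their MovieID entries.
Rows 2 and 3 agree on DirID, MovieID, Year; apply DirID, MovieID, Year→Title, DName and equate their Title, DName entries.
Row 2 is now all distinguished symbols — the join is lossless.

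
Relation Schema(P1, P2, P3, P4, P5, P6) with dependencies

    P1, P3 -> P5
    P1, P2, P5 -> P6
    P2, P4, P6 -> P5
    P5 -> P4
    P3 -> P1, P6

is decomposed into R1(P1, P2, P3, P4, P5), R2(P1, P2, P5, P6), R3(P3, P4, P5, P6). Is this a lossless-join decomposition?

Chase test. Columns are P1, P2, P3, P4, P5, P6; row i has aⱼ where attribute j ∈ Ri, else bᵢⱼ.
Initial tableau (one row per fragment):
  row 1: a1 a2 a3 a4 a5 b16
  row 2: a1 a2 b23 b24 a5 a6
  row 3: b31 b32 a3 a4 a5 a6
Rows 1 and 2 agree on P1, P2, P5; apply P1, P2, P5→P6 and equate their P6 entries.
Rows 1 and 2 agree on P5; apply P5→P4 and equate their P4 entries.
Rows 1 and 3 agree on P3; apply P3→P1, P6 and equate their P1, P6 entries.
Row 1 is now all distinguished symbols — the join is lossless.

Yes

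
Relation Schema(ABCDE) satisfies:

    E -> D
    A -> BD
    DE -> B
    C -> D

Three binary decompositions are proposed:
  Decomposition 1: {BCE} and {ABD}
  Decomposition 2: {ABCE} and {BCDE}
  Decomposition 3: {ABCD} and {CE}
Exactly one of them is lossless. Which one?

Decomposition 1: common = {B}, closure = {B} → lossy.
Decomposition 2: common = {BCE}, closure = {BCDE} → lossless.
Decomposition 3: common = {C}, closure = {CD} → lossy.

Decomposition 2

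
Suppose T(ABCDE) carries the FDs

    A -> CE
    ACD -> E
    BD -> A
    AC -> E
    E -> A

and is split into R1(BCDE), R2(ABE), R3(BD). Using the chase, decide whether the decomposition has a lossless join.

Chase test. Columns are ABCDE; row i has aⱼ where attribute j ∈ Ri, else bᵢⱼ.
Initial tableau (one row per fragment):
  row 1: b11 a2 a3 a4 a5
  row 2: a1 a2 b23 b24 a5
  row 3: b31 a2 b33 a4 b35
Rows 1 and 3 agree on BD; apply BD→A and equate their A entries.
Rows 1 and 2 agree on E; apply E→A and equate their A entries.
Rows 1 and 2 agree on A; apply A→CE and equate their CE entries.
Rows 1 and 3 agree on A; apply A→CE and equate their CE entries.
Row 1 is now all distinguished symbols — the join is lossless.

Yes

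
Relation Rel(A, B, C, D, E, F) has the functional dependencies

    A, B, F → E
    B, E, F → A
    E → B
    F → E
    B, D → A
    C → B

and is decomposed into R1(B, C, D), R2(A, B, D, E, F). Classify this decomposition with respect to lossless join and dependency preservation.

lossy but dependency-preserving

Lossless test: (B, D)⁺ = {A, B, D}, which is a superkey of neither fragment — lossy.
Dependency preservation: every FD's attributes lie within a single fragment, so each can be enforced locally — preserved.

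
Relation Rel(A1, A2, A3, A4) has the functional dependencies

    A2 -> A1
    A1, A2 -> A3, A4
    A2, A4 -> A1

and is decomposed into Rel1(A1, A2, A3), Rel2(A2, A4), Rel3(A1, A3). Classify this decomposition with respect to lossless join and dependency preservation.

Lossless test (chase): Rows 1 and 2 agree on A2; apply A2→A1 and equate their A1 entries. Rows 1 and 2 agree on A1, A2; apply A1, A2→A3, A4 and equate their A3, A4 entries. Row 1 is now all distinguished symbols — the join is lossless.
Dependency preservation: A1, A2 → A3, A4; A2, A4 → A1 are not contained in any single fragment, but the restricted closure of each left-hand side across the fragments still reaches the right-hand side; the remaining FDs each lie inside some fragment. All dependencies are preserved.

lossless and dependency-preserving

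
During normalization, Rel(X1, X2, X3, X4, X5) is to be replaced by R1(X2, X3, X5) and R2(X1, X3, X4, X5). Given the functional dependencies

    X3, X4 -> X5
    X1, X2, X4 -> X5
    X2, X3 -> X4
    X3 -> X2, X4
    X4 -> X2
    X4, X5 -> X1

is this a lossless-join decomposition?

Common attributes: R1 ∩ R2 = {X3, X5}.
Closure of {X3, X5}: X3 → X2, X4 applies, adding X2, X4; X4, X5 → X1 applies, adding X1. So (X3, X5)⁺ = {X1, X2, X3, X4, X5}.
This closure contains every attribute of R1, so R1 ∩ R2 → R1. The join is lossless.

Yes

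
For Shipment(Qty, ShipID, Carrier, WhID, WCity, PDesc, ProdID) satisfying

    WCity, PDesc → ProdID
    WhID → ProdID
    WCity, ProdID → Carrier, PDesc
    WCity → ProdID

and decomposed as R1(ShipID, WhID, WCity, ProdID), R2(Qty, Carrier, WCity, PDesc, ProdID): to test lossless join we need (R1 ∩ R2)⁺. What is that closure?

R1 ∩ R2 = {WCity, ProdID}.
WCity, ProdID → Carrier, PDesc applies, adding Carrier, PDesc
Closure: {Carrier, WCity, PDesc, ProdID}.

Carrier, WCity, PDesc, ProdID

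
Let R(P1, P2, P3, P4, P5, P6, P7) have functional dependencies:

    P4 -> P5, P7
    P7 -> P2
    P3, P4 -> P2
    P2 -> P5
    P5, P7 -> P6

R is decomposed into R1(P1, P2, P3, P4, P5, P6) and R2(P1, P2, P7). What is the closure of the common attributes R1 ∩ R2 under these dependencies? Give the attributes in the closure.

R1 ∩ R2 = {P1, P2}.
P2 → P5 applies, adding P5
Closure: {P1, P2, P5}.

P1, P2, P5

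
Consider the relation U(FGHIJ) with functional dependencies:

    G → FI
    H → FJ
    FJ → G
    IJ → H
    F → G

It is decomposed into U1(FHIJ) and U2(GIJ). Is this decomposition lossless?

Common attributes: U1 ∩ U2 = {IJ}.
Closure of {IJ}: IJ → H applies, adding H; H → FJ applies, adding F; FJ → G applies, adding G. So (IJ)⁺ = {FGHIJ}.
This closure contains every attribute of U1, so U1 ∩ U2 → U1. The join is lossless.

Yes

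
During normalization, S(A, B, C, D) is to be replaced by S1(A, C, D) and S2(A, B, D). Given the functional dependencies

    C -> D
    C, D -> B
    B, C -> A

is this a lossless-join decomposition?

No

Common attributes: S1 ∩ S2 = {A, D}.
No dependency enlarges {A, D}, so (A, D)⁺ = {A, D}.
The closure contains neither all of S1 = {A, C, D} nor all of S2 = {A, B, D}, so the common attributes are not a superkey of either fragment. The join is lossy.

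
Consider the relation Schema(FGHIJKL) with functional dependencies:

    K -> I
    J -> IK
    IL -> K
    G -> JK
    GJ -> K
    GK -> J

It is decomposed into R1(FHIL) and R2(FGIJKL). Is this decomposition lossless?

No

Common attributes: R1 ∩ R2 = {FIL}.
Closure of {FIL}: IL → K applies, adding K. So (FIL)⁺ = {FIKL}.
The closure contains neither all of R1 = {FHIL} nor all of R2 = {FGIJKL}, so the common attributes are not a superkey of either fragment. The join is lossy.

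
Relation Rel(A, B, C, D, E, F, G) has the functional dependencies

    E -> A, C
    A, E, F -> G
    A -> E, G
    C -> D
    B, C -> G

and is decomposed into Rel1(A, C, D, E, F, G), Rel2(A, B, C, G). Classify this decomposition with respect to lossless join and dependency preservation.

Lossless test: (A, C, G)⁺ = {A, C, D, E, G}, which is a superkey of neither fragment — lossy.
Dependency preservation: every FD's attributes lie within a single fragment, so each can be enforced locally — preserved.

lossy but dependency-preserving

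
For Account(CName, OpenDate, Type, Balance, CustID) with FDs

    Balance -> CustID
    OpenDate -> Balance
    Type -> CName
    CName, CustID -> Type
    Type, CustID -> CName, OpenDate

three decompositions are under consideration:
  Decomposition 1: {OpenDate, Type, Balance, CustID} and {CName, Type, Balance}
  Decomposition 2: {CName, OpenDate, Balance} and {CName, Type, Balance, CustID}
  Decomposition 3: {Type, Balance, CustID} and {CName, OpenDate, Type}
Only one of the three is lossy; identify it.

Decomposition 1: common = {Type, Balance}, closure = {CName, OpenDate, Type, Balance, CustID} → lossless.
Decomposition 2: common = {CName, Balance}, closure = {CName, OpenDate, Type, Balance, CustID} → lossless.
Decomposition 3: common = {Type}, closure = {CName, Type} → lossy.

Decomposition 3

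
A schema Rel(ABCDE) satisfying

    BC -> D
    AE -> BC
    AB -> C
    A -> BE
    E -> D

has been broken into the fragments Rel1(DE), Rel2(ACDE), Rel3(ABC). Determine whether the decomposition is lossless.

Chase test. Columns are ABCDE; row i has aⱼ where attribute j ∈ Reli, else bᵢⱼ.
Initial tableau (one row per fragment):
  row 1: b11 b12 b13 a4 a5
  row 2: a1 b22 a3 a4 a5
  row 3: a1 a2 a3 b34 b35
Rows 2 and 3 agree on A; apply A→BE and equate their BE entries.
Rows 1 and 3 agree on E; apply E→D and equate their D entries.
Row 2 is now all distinguished symbols — the join is lossless.

Yes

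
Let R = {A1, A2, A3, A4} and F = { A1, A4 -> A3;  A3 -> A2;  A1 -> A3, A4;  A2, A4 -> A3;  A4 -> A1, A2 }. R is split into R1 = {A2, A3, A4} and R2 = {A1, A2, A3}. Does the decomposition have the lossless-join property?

No

Common attributes: R1 ∩ R2 = {A2, A3}.
No dependency enlarges {A2, A3}, so (A2, A3)⁺ = {A2, A3}.
The closure contains neither all of R1 = {A2, A3, A4} nor all of R2 = {A1, A2, A3}, so the common attributes are not a superkey of either fragment. The join is lossy.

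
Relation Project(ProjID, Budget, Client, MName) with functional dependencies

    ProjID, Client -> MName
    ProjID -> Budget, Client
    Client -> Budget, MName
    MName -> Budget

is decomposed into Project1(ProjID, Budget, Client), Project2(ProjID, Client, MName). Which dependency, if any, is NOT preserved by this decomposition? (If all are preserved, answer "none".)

MName -> Budget

Check MName → Budget: no single fragment contains all of {Budget, MName}, and the restricted closure of {MName} across the fragments never reaches {Budget}.
ProjID, Client → MName is preserved.
ProjID → Budget, Client is preserved.
Client → Budget, MName is preserved.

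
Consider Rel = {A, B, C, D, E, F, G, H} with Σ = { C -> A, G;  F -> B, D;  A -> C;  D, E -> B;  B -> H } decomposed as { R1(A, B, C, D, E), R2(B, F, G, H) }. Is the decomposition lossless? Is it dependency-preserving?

lossy and not dependency-preserving

Lossless test: (B)⁺ = {B, H}, which is a superkey of neither fragment — lossy.
Dependency preservation: the restricted closure of {C} across the fragments never reaches {A, G}, so C → A, G cannot be enforced without a join — not preserved.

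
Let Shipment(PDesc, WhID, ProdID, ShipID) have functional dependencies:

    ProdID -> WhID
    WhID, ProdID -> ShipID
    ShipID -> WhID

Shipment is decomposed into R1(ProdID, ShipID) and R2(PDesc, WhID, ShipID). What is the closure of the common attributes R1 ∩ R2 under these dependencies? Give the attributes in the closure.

R1 ∩ R2 = {ShipID}.
ShipID → WhID applies, adding WhID
Closure: {WhID, ShipID}.

WhID, ShipID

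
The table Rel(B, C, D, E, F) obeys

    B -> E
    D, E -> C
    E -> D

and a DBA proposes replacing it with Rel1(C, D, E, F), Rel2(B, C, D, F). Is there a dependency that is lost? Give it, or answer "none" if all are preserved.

Check B → E: no single fragment contains all of {B, E}, and the restricted closure of {B} across the fragments never reaches {E}.
D, E → C is preserved.
E → D is preserved.

B -> E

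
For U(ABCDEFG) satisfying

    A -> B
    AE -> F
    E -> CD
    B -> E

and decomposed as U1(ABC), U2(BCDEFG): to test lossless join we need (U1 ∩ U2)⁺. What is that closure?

U1 ∩ U2 = {BC}.
B → E applies, adding E
E → CD applies, adding D
Closure: {BCDE}.

BCDE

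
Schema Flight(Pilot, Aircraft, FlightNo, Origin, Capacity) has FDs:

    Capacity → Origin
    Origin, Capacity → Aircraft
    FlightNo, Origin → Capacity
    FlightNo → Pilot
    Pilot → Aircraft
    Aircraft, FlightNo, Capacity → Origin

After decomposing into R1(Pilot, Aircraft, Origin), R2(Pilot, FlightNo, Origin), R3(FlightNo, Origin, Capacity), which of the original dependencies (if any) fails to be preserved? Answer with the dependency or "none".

Check Origin, Capacity → Aircraft: no single fragment contains all of {Aircraft, Origin, Capacity}, and the restricted closure of {Origin, Capacity} across the fragments never reaches {Aircraft}.
Capacity → Origin is preserved.
FlightNo, Origin → Capacity is preserved.
FlightNo → Pilot is preserved.
Pilot → Aircraft is preserved.
Aircraft, FlightNo, Capacity → Origin is preserved.

Origin, Capacity → Aircraft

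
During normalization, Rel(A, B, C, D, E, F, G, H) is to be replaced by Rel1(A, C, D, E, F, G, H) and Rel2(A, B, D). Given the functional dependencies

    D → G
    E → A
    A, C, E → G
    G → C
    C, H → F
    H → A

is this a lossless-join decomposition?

Common attributes: Rel1 ∩ Rel2 = {A, D}.
Closure of {A, D}: D → G applies, adding G; G → C applies, adding C. So (A, D)⁺ = {A, C, D, G}.
The closure contains neither all of Rel1 = {A, C, D, E, F, G, H} nor all of Rel2 = {A, B, D}, so the common attributes are not a superkey of either fragment. The join is lossy.

No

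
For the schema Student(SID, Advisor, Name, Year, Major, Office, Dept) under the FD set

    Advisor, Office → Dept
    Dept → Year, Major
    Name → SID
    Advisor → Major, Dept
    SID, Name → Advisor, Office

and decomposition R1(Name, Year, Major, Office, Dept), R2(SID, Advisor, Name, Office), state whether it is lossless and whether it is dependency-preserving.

Lossless test: (Name, Office)⁺ = {SID, Advisor, Name, Year, Major, Office, Dept}, which contains all of one fragment — lossless.
Dependency preservation: the restricted closure of {Advisor, Office} across the fragments never reaches {Dept}, so Advisor, Office → Dept cannot be enforced without a join — not preserved.

lossless but not dependency-preserving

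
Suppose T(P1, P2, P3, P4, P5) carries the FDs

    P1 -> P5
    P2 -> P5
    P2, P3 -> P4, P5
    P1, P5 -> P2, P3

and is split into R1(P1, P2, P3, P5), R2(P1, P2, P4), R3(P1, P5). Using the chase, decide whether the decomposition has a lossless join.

Yes

Chase test. Columns are P1, P2, P3, P4, P5; row i has aⱼ where attribute j ∈ Ri, else bᵢⱼ.
Initial tableau (one row per fragment):
  row 1: a1 a2 a3 b14 a5
  row 2: a1 a2 b23 a4 b25
  row 3: a1 b32 b33 b34 a5
Rows 1 and 2 agree on P1; apply P1→P5 and equate their P5 entries.
Rows 1 and 2 agree on P1, P5; apply P1, P5→P2, P3 and equate their P2, P3 entries.
Rows 1 and 3 agree on P1, P5; apply P1, P5→P2, P3 and equate their P2, P3 entries.
Rows 1 and 2 agree on P2, P3; apply P2, P3→P4, P5 and equate their P4, P5 entries.
Rows 1 and 3 agree on P2, P3; apply P2, P3→P4, P5 and equate their P4, P5 entries.
Row 1 is now all distinguished symbols — the join is lossless.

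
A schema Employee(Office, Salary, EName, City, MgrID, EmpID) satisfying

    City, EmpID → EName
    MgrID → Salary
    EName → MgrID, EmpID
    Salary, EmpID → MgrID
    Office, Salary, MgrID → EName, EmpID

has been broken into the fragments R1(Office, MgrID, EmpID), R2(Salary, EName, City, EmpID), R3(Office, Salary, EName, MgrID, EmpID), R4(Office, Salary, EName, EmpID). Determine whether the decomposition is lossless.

No

Chase test. Columns are Office, Salary, EName, City, MgrID, EmpID; row i has aⱼ where attribute j ∈ Ri, else bᵢⱼ.
Initial tableau (one row per fragment):
  row 1: a1 b12 b13 b14 a5 a6
  row 2: b21 a2 a3 a4 b25 a6
  row 3: a1 a2 a3 b34 a5 a6
  row 4: a1 a2 a3 b44 b45 a6
Rows 1 and 3 agree on MgrID; apply MgrID→Salary and equate their Salary entries.
Rows 2 and 3 agree on EName; apply EName→MgrID, EmpID and equate their MgrID, EmpID entries.
Rows 2 and 4 agree on EName; apply EName→MgrID, EmpID and equate their MgrID, EmpID entries.
Rows 1 and 3 agree on Office, Salary, MgrID; apply Office, Salary, MgrID→EName, EmpID and equate their EName, EmpID entries.
No row becomes fully distinguished — the join is lossy.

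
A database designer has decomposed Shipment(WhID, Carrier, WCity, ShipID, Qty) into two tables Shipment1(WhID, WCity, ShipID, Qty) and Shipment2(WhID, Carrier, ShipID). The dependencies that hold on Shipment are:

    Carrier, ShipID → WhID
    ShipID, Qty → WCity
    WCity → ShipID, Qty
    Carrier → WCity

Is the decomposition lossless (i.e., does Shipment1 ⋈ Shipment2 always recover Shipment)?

Common attributes: Shipment1 ∩ Shipment2 = {WhID, ShipID}.
No dependency enlarges {WhID, ShipID}, so (WhID, ShipID)⁺ = {WhID, ShipID}.
The closure contains neither all of Shipment1 = {WhID, WCity, ShipID, Qty} nor all of Shipment2 = {WhID, Carrier, ShipID}, so the common attributes are not a superkey of either fragment. The join is lossy.

No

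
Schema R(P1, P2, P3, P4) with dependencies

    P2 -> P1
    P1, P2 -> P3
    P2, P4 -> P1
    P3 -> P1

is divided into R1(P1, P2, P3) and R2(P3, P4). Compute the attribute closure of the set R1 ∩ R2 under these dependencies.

R1 ∩ R2 = {P3}.
P3 → P1 applies, adding P1
Closure: {P1, P3}.

P1, P3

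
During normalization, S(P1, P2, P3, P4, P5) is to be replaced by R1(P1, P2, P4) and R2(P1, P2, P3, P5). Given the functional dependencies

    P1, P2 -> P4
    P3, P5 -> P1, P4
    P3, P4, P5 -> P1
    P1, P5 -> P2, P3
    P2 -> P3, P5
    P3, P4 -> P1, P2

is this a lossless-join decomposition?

Yes

Common attributes: R1 ∩ R2 = {P1, P2}.
Closure of {P1, P2}: P1, P2 → P4 applies, adding P4; P2 → P3, P5 applies, adding P3, P5. So (P1, P2)⁺ = {P1, P2, P3, P4, P5}.
This closure contains every attribute of R1, so R1 ∩ R2 → R1. The join is lossless.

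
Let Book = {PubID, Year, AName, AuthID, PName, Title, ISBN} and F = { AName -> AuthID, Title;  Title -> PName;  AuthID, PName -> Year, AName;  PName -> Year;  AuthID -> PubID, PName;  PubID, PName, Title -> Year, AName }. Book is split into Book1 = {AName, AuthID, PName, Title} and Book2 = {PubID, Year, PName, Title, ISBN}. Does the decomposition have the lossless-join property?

No

Common attributes: Book1 ∩ Book2 = {PName, Title}.
Closure of {PName, Title}: PName → Year applies, adding Year. So (PName, Title)⁺ = {Year, PName, Title}.
The closure contains neither all of Book1 = {AName, AuthID, PName, Title} nor all of Book2 = {PubID, Year, PName, Title, ISBN}, so the common attributes are not a superkey of either fragment. The join is lossy.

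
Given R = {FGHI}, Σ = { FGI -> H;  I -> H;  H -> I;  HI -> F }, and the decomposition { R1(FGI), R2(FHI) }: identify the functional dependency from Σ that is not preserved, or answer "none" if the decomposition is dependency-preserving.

FGI → H: restricted closure across fragments reaches H.
I → H lies within R2.
H → I lies within R2.
HI → F lies within R2.
Every dependency is enforceable on the fragments, so the decomposition is dependency-preserving.

none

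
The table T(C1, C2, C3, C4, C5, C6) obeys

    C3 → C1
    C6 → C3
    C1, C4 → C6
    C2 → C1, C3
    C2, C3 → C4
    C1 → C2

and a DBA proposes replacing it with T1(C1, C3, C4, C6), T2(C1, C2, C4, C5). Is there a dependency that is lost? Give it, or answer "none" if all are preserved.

none

C3 → C1 lies within T1.
C6 → C3 lies within T1.
C1, C4 → C6 lies within T1.
C2 → C1, C3: restricted closure across fragments reaches C1, C3.
C2, C3 → C4: restricted closure across fragments reaches C4.
C1 → C2 lies within T2.
Every dependency is enforceable on the fragments, so the decomposition is dependency-preserving.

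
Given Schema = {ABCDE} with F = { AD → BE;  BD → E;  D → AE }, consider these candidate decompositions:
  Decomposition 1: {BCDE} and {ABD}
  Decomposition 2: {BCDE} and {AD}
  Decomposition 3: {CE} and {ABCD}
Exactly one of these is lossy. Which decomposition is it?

Decomposition 1: common = {BD}, closure = {ABDE} → lossless.
Decomposition 2: common = {D}, closure = {ABDE} → lossless.
Decomposition 3: common = {C}, closure = {C} → lossy.

Decomposition 3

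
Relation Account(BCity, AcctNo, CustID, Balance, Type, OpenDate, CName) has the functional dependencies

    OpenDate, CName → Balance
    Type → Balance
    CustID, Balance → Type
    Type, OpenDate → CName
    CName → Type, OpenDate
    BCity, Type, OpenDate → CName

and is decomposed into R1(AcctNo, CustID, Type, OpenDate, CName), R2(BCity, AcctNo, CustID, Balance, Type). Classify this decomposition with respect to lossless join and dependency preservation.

Lossless test: (AcctNo, CustID, Type)⁺ = {AcctNo, CustID, Balance, Type}, which is a superkey of neither fragment — lossy.
Dependency preservation: OpenDate, CName → Balance; BCity, Type, OpenDate → CName are not contained in any single fragment, but the restricted closure of each left-hand side across the fragments still reaches the right-hand side; the remaining FDs each lie inside some fragment. All dependencies are preserved.

lossy but dependency-preserving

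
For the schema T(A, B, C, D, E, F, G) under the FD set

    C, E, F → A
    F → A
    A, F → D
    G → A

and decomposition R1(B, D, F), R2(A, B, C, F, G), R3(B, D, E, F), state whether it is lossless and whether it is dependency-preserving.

Lossless test (chase): Rows 1 and 2 agree on F; apply F→A and equate their A entries. Rows 1 and 3 agree on F; apply F→A and equate their A entries. Rows 1 and 2 agree on A, F; apply A, F→D and equate their D entries. No row becomes fully distinguished — the join is lossy.
Dependency preservation: C, E, F → A; A, F → D are not contained in any single fragment, but the restricted closure of each left-hand side across the fragments still reaches the right-hand side; the remaining FDs each lie inside some fragment. All dependencies are preserved.

lossy but dependency-preserving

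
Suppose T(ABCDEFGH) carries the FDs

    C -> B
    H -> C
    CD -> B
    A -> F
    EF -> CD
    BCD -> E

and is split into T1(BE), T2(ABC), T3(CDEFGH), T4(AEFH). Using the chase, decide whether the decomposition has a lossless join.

Chase test. Columns are ABCDEFGH; row i has aⱼ where attribute j ∈ Ti, else bᵢⱼ.
Initial tableau (one row per fragment):
  row 1: b11 a2 b13 b14 a5 b16 b17 b18
  row 2: a1 a2 a3 b24 b25 b26 b27 b28
  row 3: b31 b32 a3 a4 a5 a6 a7 a8
  row 4: a1 b42 b43 b44 a5 a6 b47 a8
Rows 2 and 3 agree on C; apply C→B and equate their B entries.
Rows 3 and 4 agree on H; apply H→C and equate their C entries.
Rows 2 and 4 agree on A; apply A→F and equate their F entries.
Rows 3 and 4 agree on EF; apply EF→CD and equate their CD entries.
Rows 2 and 4 agree on C; apply C→B and equate their B entries.
No row becomes fully distinguished — the join is lossy.

No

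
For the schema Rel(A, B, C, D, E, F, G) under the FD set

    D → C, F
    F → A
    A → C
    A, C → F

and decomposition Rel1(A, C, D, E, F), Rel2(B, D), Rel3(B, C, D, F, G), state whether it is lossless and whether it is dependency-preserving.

lossy but dependency-preserving

Lossless test (chase): Rows 1 and 2 agree on D; apply D→C, F and equate their C, F entries. Rows 1 and 2 agree on F; apply F→A and equate their A entries. Rows 1 and 3 agree on F; apply F→A and equate their A entries. No row becomes fully distinguished — the join is lossy.
Dependency preservation: every FD's attributes lie within a single fragment, so each can be enforced locally — preserved.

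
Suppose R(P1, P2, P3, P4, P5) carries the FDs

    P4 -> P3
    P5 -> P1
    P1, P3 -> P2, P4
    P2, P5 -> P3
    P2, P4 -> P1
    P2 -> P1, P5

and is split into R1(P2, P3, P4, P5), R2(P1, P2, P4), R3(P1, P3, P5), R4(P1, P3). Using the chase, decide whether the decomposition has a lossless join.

Chase test. Columns are P1, P2, P3, P4, P5; row i has aⱼ where attribute j ∈ Ri, else bᵢⱼ.
Initial tableau (one row per fragment):
  row 1: b11 a2 a3 a4 a5
  row 2: a1 a2 b23 a4 b25
  row 3: a1 b32 a3 b34 a5
  row 4: a1 b42 a3 b44 b45
Rows 1 and 2 agree on P4; apply P4→P3 and equate their P3 entries.
Rows 1 and 3 agree on P5; apply P5→P1 and equate their P1 entries.
Rows 1 and 3 agree on P1, P3; apply P1, P3→P2, P4 and equate their P2, P4 entries.
Rows 1 and 4 agree on P1, P3; apply P1, P3→P2, P4 and equate their P2, P4 entries.
Rows 1 and 2 agree on P2; apply P2→P1, P5 and equate their P1, P5 entries.
Rows 1 and 4 agree on P2; apply P2→P1, P5 and equate their P1, P5 entries.
Row 1 is now all distinguished symbols — the join is lossless.

Yes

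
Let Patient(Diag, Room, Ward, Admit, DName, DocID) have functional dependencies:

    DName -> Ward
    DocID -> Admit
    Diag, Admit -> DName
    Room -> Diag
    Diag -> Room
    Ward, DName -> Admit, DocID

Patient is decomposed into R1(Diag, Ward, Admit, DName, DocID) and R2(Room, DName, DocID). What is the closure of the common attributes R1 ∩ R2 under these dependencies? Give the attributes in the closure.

Ward, Admit, DName, DocID

R1 ∩ R2 = {DName, DocID}.
DName → Ward applies, adding Ward
DocID → Admit applies, adding Admit
Closure: {Ward, Admit, DName, DocID}.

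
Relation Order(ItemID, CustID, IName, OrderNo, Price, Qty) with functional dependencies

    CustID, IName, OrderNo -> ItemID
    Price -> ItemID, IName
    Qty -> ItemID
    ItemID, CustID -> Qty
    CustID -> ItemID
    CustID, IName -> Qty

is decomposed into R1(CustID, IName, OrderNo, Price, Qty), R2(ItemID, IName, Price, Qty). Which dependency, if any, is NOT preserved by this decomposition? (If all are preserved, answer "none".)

none

CustID, IName, OrderNo → ItemID: restricted closure across fragments reaches ItemID.
Price → ItemID, IName lies within R2.
Qty → ItemID lies within R2.
ItemID, CustID → Qty: restricted closure across fragments reaches Qty.
CustID → ItemID: restricted closure across fragments reaches ItemID.
CustID, IName → Qty lies within R1.
Every dependency is enforceable on the fragments, so the decomposition is dependency-preserving.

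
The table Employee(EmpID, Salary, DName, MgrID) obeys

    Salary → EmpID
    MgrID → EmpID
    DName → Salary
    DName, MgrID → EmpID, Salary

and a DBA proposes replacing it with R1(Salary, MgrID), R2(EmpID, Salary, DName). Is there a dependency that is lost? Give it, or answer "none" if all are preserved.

MgrID → EmpID

Check MgrID → EmpID: no single fragment contains all of {EmpID, MgrID}, and the restricted closure of {MgrID} across the fragments never reaches {EmpID}.
Salary → EmpID is preserved.
DName → Salary is preserved.
DName, MgrID → EmpID, Salary is preserved.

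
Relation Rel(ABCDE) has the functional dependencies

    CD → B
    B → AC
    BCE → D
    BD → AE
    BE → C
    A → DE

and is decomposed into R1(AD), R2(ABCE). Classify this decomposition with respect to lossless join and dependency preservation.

Lossless test: (A)⁺ = {ADE}, which contains all of one fragment — lossless.
Dependency preservation: the restricted closure of {CD} across the fragments never reaches {B}, so CD → B cannot be enforced without a join — not preserved.

lossless but not dependency-preserving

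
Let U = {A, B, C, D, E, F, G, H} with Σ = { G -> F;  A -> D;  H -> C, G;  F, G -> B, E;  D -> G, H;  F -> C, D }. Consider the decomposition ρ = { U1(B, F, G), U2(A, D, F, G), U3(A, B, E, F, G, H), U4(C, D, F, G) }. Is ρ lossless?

Chase test. Columns are A, B, C, D, E, F, G, H; row i has aⱼ where attribute j ∈ Ui, else bᵢⱼ.
Initial tableau (one row per fragment):
  row 1: b11 a2 b13 b14 b15 a6 a7 b18
  row 2: a1 b22 b23 a4 b25 a6 a7 b28
  row 3: a1 a2 b33 b34 a5 a6 a7 a8
  row 4: b41 b42 a3 a4 b45 a6 a7 b48
Rows 2 and 3 agree on A; apply A→D and equate their D entries.
Rows 1 and 2 agree on F, G; apply F, G→B, E and equate their B, E entries.
Rows 1 and 3 agree on F, G; apply F, G→B, E and equate their B, E entries.
Rows 1 and 4 agree on F, G; apply F, G→B, E and equate their B, E entries.
Rows 2 and 3 agree on D; apply D→G, H and equate their G, H entries.
Rows 2 and 4 agree on D; apply D→G, H and equate their G, H entries.
Rows 1 and 2 agree on F; apply F→C, D and equate their C, D entries.
Rows 1 and 3 agree on F; apply F→C, D and equate their C, D entries.
Rows 1 and 4 agree on F; apply F→C, D and equate their C, D entries.
Rows 1 and 2 agree on D; apply D→G, H and equate their G, H entries.
Row 2 is now all distinguished symbols — the join is lossless.

Yes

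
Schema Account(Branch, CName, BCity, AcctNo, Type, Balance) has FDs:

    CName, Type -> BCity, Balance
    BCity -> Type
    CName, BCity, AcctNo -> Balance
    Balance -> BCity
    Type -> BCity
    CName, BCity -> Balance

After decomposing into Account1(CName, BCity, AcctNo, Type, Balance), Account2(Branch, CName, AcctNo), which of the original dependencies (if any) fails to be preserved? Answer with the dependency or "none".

none

CName, Type → BCity, Balance lies within Account1.
BCity → Type lies within Account1.
CName, BCity, AcctNo → Balance lies within Account1.
Balance → BCity lies within Account1.
Type → BCity lies within Account1.
CName, BCity → Balance lies within Account1.
Every dependency is enforceable on the fragments, so the decomposition is dependency-preserving.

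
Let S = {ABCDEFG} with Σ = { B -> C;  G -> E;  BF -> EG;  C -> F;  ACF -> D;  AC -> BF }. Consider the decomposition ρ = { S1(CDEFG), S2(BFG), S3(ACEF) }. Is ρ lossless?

Chase test. Columns are ABCDEFG; row i has aⱼ where attribute j ∈ Si, else bᵢⱼ.
Initial tableau (one row per fragment):
  row 1: b11 b12 a3 a4 a5 a6 a7
  row 2: b21 a2 b23 b24 b25 a6 a7
  row 3: a1 b32 a3 b34 a5 a6 b37
Rows 1 and 2 agree on G; apply G→E and equate their E entries.
No row becomes fully distinguished — the join is lossy.

No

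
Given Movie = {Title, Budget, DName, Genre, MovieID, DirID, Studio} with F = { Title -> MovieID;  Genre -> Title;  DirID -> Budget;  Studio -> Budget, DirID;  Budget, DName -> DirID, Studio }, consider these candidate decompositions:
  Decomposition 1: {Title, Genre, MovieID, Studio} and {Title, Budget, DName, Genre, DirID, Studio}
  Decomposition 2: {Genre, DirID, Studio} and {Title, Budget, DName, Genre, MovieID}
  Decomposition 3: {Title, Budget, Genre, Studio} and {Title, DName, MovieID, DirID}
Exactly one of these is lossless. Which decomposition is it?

Decomposition 1: common = {Title, Genre, Studio}, closure = {Title, Budget, Genre, MovieID, DirID, Studio} → lossless.
Decomposition 2: common = {Genre}, closure = {Title, Genre, MovieID} → lossy.
Decomposition 3: common = {Title}, closure = {Title, MovieID} → lossy.

Decomposition 1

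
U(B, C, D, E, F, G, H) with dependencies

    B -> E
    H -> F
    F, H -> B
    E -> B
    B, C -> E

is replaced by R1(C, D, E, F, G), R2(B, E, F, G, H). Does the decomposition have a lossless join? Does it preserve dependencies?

Lossless test: (E, F, G)⁺ = {B, E, F, G}, which is a superkey of neither fragment — lossy.
Dependency preservation: B, C → E is not contained in any single fragment, but the restricted closure of its left-hand side across the fragments still reaches the right-hand side; the remaining FDs each lie inside some fragment. All dependencies are preserved.

lossy but dependency-preserving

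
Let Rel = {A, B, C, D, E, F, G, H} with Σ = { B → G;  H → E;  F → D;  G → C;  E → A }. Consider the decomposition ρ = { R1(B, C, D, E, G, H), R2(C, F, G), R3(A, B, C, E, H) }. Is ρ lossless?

Chase test. Columns are A, B, C, D, E, F, G, H; row i has aⱼ where attribute j ∈ Ri, else bᵢⱼ.
Initial tableau (one row per fragment):
  row 1: b11 a2 a3 a4 a5 b16 a7 a8
  row 2: b21 b22 a3 b24 b25 a6 a7 b28
  row 3: a1 a2 a3 b34 a5 b36 b37 a8
Rows 1 and 3 agree on B; apply B→G and equate their G entries.
Rows 1 and 3 agree on E; apply E→A and equate their A entries.
No row becomes fully distinguished — the join is lossy.

No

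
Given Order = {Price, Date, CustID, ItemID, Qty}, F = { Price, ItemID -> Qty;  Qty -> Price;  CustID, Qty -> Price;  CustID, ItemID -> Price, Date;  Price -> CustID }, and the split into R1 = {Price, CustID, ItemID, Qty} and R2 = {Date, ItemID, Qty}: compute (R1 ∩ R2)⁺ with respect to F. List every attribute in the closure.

Price, Date, CustID, ItemID, Qty

R1 ∩ R2 = {ItemID, Qty}.
Qty → Price applies, adding Price
Price → CustID applies, adding CustID
CustID, ItemID → Price, Date applies, adding Date
Closure: {Price, Date, CustID, ItemID, Qty}.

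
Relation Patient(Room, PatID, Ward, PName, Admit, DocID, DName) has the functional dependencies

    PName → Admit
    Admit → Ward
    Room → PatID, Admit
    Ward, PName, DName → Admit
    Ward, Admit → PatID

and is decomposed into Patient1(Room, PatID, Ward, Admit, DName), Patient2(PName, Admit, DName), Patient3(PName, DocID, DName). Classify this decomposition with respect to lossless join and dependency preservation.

lossy but dependency-preserving

Lossless test (chase): Rows 2 and 3 agree on PName; apply PName→Admit and equate their Admit entries. Rows 1 and 2 agree on Admit; apply Admit→Ward and equate their Ward entries. Rows 1 and 3 agree on Admit; apply Admit→Ward and equate their Ward entries. Rows 1 and 2 agree on Ward, Admit; apply Ward, Admit→PatID and equate their PatID entries. Rows 1 and 3 agree on Ward, Admit; apply Ward, Admit→PatID and equate their PatID entries. No row becomes fully distinguished — the join is lossy.
Dependency preservation: Ward, PName, DName → Admit is not contained in any single fragment, but the restricted closure of its left-hand side across the fragments still reaches the right-hand side; the remaining FDs each lie inside some fragment. All dependencies are preserved.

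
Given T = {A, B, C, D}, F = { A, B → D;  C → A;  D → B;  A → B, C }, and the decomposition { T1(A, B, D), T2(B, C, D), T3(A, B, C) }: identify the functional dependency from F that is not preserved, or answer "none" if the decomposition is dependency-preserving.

none

A, B → D lies within T1.
C → A lies within T3.
D → B lies within T1.
A → B, C lies within T3.
Every dependency is enforceable on the fragments, so the decomposition is dependency-preserving.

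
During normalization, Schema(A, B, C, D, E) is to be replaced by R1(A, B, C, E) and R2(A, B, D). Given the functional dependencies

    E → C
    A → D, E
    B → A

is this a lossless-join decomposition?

Common attributes: R1 ∩ R2 = {A, B}.
Closure of {A, B}: A → D, E applies, adding D, E; E → C applies, adding C. So (A, B)⁺ = {A, B, C, D, E}.
This closure contains every attribute of R1, so R1 ∩ R2 → R1. The join is lossless.

Yes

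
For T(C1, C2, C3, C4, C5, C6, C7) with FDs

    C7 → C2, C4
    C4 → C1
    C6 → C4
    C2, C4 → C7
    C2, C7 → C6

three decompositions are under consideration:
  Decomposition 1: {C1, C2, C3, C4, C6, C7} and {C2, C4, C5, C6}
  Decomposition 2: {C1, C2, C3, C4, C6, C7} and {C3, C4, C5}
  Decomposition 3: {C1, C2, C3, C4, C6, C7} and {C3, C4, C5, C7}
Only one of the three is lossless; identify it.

Decomposition 1: common = {C2, C4, C6}, closure = {C1, C2, C4, C6, C7} → lossy.
Decomposition 2: common = {C3, C4}, closure = {C1, C3, C4} → lossy.
Decomposition 3: common = {C3, C4, C7}, closure = {C1, C2, C3, C4, C6, C7} → lossless.

Decomposition 3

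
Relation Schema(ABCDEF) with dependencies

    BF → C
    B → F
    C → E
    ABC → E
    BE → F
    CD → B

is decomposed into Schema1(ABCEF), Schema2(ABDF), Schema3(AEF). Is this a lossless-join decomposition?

Yes

Chase test. Columns are ABCDEF; row i has aⱼ where attribute j ∈ Schemai, else bᵢⱼ.
Initial tableau (one row per fragment):
  row 1: a1 a2 a3 b14 a5 a6
  row 2: a1 a2 b23 a4 b25 a6
  row 3: a1 b32 b33 b34 a5 a6
Rows 1 and 2 agree on BF; apply BF→C and equate their C entries.
Rows 1 and 2 agree on C; apply C→E and equate their E entries.
Row 2 is now all distinguished symbols — the join is lossless.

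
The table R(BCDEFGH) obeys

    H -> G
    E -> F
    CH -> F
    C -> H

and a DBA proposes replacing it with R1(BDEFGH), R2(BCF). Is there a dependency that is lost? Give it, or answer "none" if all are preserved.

Check C → H: no single fragment contains all of {CH}, and the restricted closure of {C} across the fragments never reaches {H}.
H → G is preserved.
E → F is preserved.
CH → F is preserved.

C -> H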